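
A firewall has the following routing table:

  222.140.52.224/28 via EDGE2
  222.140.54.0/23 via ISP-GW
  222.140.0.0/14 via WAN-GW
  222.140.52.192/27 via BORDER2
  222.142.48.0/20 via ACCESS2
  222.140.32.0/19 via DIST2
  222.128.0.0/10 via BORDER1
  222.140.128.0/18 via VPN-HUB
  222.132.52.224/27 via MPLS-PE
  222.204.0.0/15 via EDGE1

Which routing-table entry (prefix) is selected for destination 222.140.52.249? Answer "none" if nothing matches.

Entries matching 222.140.52.249:
  222.128.0.0/10 (222.128.0.0 - 222.191.255.255)
  222.140.0.0/14 (222.140.0.0 - 222.143.255.255)
  222.140.32.0/19 (222.140.32.0 - 222.140.63.255)
Most specific is 222.140.32.0/19.

222.140.32.0/19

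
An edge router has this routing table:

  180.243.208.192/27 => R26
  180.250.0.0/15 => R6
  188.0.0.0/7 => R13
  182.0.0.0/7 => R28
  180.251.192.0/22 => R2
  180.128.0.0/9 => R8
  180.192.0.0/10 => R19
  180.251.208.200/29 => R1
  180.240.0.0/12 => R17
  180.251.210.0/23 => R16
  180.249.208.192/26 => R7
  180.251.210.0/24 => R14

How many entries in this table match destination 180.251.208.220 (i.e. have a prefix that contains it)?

4

Prefixes containing 180.251.208.220:
  180.128.0.0/9 (180.128.0.0 - 180.255.255.255)
  180.192.0.0/10 (180.192.0.0 - 180.255.255.255)
  180.240.0.0/12 (180.240.0.0 - 180.255.255.255)
  180.250.0.0/15 (180.250.0.0 - 180.251.255.255)
Total matching entries: 4.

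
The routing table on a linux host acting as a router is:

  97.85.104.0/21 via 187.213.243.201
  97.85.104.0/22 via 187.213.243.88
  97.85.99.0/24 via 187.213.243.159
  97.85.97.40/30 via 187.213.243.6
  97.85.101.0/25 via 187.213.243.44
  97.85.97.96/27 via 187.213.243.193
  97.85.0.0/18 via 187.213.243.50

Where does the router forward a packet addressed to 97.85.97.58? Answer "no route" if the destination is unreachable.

No entry's prefix contains 97.85.97.58; there is no default route.

no route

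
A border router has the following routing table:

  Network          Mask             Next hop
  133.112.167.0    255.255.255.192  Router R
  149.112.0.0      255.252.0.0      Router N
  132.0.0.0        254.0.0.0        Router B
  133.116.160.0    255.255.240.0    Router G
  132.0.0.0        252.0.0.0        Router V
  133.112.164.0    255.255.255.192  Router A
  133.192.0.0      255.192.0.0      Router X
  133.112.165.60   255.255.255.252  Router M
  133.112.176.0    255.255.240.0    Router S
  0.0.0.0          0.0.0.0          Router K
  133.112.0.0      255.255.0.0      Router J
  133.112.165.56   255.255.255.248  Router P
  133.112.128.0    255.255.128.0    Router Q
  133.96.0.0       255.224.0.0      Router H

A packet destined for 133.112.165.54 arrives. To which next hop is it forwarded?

Router Q

Routes whose prefix contains 133.112.165.54:
  0.0.0.0/0 (default, matches everything) -> Router K
  132.0.0.0/6 (132.0.0.0 - 135.255.255.255) -> Router V
  132.0.0.0/7 (132.0.0.0 - 133.255.255.255) -> Router B
  133.96.0.0/11 (133.96.0.0 - 133.127.255.255) -> Router H
  133.112.0.0/16 (133.112.0.0 - 133.112.255.255) -> Router J
  133.112.128.0/17 (133.112.128.0 - 133.112.255.255) -> Router Q
More-specific entries that do NOT match:
  133.112.165.60/30 (133.112.165.60 - 133.112.165.63) does not contain 133.112.165.54
  133.112.165.56/29 (133.112.165.56 - 133.112.165.63) does not contain 133.112.165.54
  133.112.167.0/26 (133.112.167.0 - 133.112.167.63) does not contain 133.112.165.54
  133.112.164.0/26 (133.112.164.0 - 133.112.164.63) does not contain 133.112.165.54
  133.116.160.0/20 (133.116.160.0 - 133.116.175.255) does not contain 133.112.165.54
  133.112.176.0/20 (133.112.176.0 - 133.112.191.255) does not contain 133.112.165.54
Longest matching prefix is /17 -> next hop Router Q.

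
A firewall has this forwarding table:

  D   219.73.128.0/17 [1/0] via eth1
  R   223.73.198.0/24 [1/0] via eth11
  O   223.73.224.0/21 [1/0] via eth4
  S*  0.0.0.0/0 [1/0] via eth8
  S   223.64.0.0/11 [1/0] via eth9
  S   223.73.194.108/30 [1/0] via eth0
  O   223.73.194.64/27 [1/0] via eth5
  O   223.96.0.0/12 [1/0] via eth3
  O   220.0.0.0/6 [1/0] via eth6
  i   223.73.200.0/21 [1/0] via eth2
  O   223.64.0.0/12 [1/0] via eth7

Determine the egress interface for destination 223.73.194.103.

Routes whose prefix contains 223.73.194.103:
  0.0.0.0/0 (default, matches everything) -> eth8
  220.0.0.0/6 (220.0.0.0 - 223.255.255.255) -> eth6
  223.64.0.0/11 (223.64.0.0 - 223.95.255.255) -> eth9
  223.64.0.0/12 (223.64.0.0 - 223.79.255.255) -> eth7
More-specific entries that do NOT match:
  223.73.194.108/30 (223.73.194.108 - 223.73.194.111) does not contain 223.73.194.103
  223.73.194.64/27 (223.73.194.64 - 223.73.194.95) does not contain 223.73.194.103
  223.73.198.0/24 (223.73.198.0 - 223.73.198.255) does not contain 223.73.194.103
  223.73.224.0/21 (223.73.224.0 - 223.73.231.255) does not contain 223.73.194.103
  223.73.200.0/21 (223.73.200.0 - 223.73.207.255) does not contain 223.73.194.103
  219.73.128.0/17 (219.73.128.0 - 219.73.255.255) does not contain 223.73.194.103
Longest matching prefix is /12 -> interface eth7.

eth7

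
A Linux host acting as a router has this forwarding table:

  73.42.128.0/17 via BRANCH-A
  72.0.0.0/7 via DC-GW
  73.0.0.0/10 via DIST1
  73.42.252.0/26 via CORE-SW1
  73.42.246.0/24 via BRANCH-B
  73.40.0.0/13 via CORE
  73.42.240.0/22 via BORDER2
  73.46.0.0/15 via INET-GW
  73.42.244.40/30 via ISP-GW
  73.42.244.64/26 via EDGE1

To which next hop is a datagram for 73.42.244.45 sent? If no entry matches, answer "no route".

Routes whose prefix contains 73.42.244.45:
  72.0.0.0/7 (72.0.0.0 - 73.255.255.255) -> DC-GW
  73.0.0.0/10 (73.0.0.0 - 73.63.255.255) -> DIST1
  73.40.0.0/13 (73.40.0.0 - 73.47.255.255) -> CORE
  73.42.128.0/17 (73.42.128.0 - 73.42.255.255) -> BRANCH-A
More-specific entries that do NOT match:
  73.42.244.40/30 (73.42.244.40 - 73.42.244.43) does not contain 73.42.244.45
  73.42.252.0/26 (73.42.252.0 - 73.42.252.63) does not contain 73.42.244.45
  73.42.244.64/26 (73.42.244.64 - 73.42.244.127) does not contain 73.42.244.45
  73.42.246.0/24 (73.42.246.0 - 73.42.246.255) does not contain 73.42.244.45
  73.42.240.0/22 (73.42.240.0 - 73.42.243.255) does not contain 73.42.244.45
Longest matching prefix is /17 -> next hop BRANCH-A.

BRANCH-A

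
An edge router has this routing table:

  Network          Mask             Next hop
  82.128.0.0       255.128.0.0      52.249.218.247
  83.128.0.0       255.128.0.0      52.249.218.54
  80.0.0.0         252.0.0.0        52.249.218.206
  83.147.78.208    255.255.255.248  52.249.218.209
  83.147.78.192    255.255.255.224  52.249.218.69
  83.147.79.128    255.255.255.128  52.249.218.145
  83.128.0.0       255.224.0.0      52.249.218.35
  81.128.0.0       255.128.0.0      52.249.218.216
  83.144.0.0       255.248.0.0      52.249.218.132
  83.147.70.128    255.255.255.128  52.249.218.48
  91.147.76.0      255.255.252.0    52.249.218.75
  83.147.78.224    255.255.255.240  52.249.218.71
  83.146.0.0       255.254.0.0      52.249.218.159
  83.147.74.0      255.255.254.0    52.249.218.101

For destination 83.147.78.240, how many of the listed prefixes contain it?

Prefixes containing 83.147.78.240:
  80.0.0.0/6 (80.0.0.0 - 83.255.255.255)
  83.128.0.0/9 (83.128.0.0 - 83.255.255.255)
  83.128.0.0/11 (83.128.0.0 - 83.159.255.255)
  83.144.0.0/13 (83.144.0.0 - 83.151.255.255)
  83.146.0.0/15 (83.146.0.0 - 83.147.255.255)
Total matching entries: 5.

5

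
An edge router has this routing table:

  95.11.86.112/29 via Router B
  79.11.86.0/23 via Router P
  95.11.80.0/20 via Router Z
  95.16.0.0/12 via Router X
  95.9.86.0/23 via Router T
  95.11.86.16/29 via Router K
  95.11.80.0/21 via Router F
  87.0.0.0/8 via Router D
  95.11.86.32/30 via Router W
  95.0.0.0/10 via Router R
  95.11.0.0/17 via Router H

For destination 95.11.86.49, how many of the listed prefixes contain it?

4

Prefixes containing 95.11.86.49:
  95.0.0.0/10 (95.0.0.0 - 95.63.255.255)
  95.11.0.0/17 (95.11.0.0 - 95.11.127.255)
  95.11.80.0/20 (95.11.80.0 - 95.11.95.255)
  95.11.80.0/21 (95.11.80.0 - 95.11.87.255)
Total matching entries: 4.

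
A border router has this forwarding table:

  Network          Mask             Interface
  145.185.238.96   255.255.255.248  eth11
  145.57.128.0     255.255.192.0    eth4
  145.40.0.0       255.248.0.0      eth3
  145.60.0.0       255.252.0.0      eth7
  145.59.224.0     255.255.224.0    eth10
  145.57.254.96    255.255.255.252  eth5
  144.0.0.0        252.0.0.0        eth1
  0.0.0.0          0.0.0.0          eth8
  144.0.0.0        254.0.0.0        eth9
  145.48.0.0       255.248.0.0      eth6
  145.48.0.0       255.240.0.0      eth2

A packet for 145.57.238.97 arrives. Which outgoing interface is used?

eth2

Routes whose prefix contains 145.57.238.97:
  0.0.0.0/0 (default, matches everything) -> eth8
  144.0.0.0/6 (144.0.0.0 - 147.255.255.255) -> eth1
  144.0.0.0/7 (144.0.0.0 - 145.255.255.255) -> eth9
  145.48.0.0/12 (145.48.0.0 - 145.63.255.255) -> eth2
More-specific entries that do NOT match:
  145.57.254.96/30 (145.57.254.96 - 145.57.254.99) does not contain 145.57.238.97
  145.185.238.96/29 (145.185.238.96 - 145.185.238.103) does not contain 145.57.238.97
  145.59.224.0/19 (145.59.224.0 - 145.59.255.255) does not contain 145.57.238.97
  145.57.128.0/18 (145.57.128.0 - 145.57.191.255) does not contain 145.57.238.97
  145.60.0.0/14 (145.60.0.0 - 145.63.255.255) does not contain 145.57.238.97
  145.40.0.0/13 (145.40.0.0 - 145.47.255.255) does not contain 145.57.238.97
  145.48.0.0/13 (145.48.0.0 - 145.55.255.255) does not contain 145.57.238.97
Longest matching prefix is /12 -> interface eth2.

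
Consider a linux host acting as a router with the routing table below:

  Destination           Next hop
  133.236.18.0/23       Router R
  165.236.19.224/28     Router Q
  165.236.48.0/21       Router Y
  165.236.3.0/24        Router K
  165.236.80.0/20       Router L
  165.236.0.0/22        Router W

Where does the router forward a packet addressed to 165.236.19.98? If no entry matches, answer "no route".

No entry's prefix contains 165.236.19.98; there is no default route.

no route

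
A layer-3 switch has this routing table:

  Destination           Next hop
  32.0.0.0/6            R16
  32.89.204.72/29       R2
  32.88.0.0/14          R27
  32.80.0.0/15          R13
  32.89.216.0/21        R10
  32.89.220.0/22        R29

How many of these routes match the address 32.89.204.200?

2

Prefixes containing 32.89.204.200:
  32.0.0.0/6 (32.0.0.0 - 35.255.255.255)
  32.88.0.0/14 (32.88.0.0 - 32.91.255.255)
Total matching entries: 2.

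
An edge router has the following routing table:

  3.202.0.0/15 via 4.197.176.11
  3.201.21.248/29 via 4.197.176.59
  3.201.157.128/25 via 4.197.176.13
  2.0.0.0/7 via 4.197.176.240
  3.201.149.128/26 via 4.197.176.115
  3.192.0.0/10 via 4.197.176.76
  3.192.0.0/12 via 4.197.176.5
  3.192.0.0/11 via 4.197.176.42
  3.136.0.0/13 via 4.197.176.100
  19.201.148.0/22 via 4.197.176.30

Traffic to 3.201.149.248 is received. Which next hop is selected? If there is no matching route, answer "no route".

4.197.176.5

Routes whose prefix contains 3.201.149.248:
  2.0.0.0/7 (2.0.0.0 - 3.255.255.255) -> 4.197.176.240
  3.192.0.0/10 (3.192.0.0 - 3.255.255.255) -> 4.197.176.76
  3.192.0.0/11 (3.192.0.0 - 3.223.255.255) -> 4.197.176.42
  3.192.0.0/12 (3.192.0.0 - 3.207.255.255) -> 4.197.176.5
More-specific entries that do NOT match:
  3.201.21.248/29 (3.201.21.248 - 3.201.21.255) does not contain 3.201.149.248
  3.201.149.128/26 (3.201.149.128 - 3.201.149.191) does not contain 3.201.149.248
  3.201.157.128/25 (3.201.157.128 - 3.201.157.255) does not contain 3.201.149.248
  19.201.148.0/22 (19.201.148.0 - 19.201.151.255) does not contain 3.201.149.248
  3.202.0.0/15 (3.202.0.0 - 3.203.255.255) does not contain 3.201.149.248
  3.136.0.0/13 (3.136.0.0 - 3.143.255.255) does not contain 3.201.149.248
Longest matching prefix is /12 -> next hop 4.197.176.5.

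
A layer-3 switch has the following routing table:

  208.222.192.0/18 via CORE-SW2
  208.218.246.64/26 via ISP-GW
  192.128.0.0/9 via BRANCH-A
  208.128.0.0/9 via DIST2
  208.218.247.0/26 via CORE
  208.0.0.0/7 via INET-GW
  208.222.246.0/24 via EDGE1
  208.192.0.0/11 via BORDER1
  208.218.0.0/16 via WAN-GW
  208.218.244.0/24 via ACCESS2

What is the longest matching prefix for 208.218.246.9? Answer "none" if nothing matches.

Entries matching 208.218.246.9:
  208.0.0.0/7 (208.0.0.0 - 209.255.255.255)
  208.128.0.0/9 (208.128.0.0 - 208.255.255.255)
  208.192.0.0/11 (208.192.0.0 - 208.223.255.255)
  208.218.0.0/16 (208.218.0.0 - 208.218.255.255)
Most specific is 208.218.0.0/16.

208.218.0.0/16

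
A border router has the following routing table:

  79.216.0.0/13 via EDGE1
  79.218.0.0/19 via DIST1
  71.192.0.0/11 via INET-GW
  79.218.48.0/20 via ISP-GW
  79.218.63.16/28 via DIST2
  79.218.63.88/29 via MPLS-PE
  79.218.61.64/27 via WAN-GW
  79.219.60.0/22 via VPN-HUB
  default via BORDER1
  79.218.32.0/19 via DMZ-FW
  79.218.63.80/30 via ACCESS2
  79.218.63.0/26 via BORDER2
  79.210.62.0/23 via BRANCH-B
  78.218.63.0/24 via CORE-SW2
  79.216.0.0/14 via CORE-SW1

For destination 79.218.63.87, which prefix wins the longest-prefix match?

79.218.48.0/20

Entries matching 79.218.63.87:
  0.0.0.0/0 (default, matches everything)
  79.216.0.0/13 (79.216.0.0 - 79.223.255.255)
  79.216.0.0/14 (79.216.0.0 - 79.219.255.255)
  79.218.32.0/19 (79.218.32.0 - 79.218.63.255)
  79.218.48.0/20 (79.218.48.0 - 79.218.63.255)
Most specific is 79.218.48.0/20.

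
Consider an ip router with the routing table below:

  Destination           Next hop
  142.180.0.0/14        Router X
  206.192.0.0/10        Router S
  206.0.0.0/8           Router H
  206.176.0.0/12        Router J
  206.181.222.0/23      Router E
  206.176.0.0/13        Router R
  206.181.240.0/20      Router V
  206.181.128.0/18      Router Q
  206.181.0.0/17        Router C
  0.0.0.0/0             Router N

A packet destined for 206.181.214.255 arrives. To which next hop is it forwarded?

Router R

Routes whose prefix contains 206.181.214.255:
  0.0.0.0/0 (default, matches everything) -> Router N
  206.0.0.0/8 (206.0.0.0 - 206.255.255.255) -> Router H
  206.176.0.0/12 (206.176.0.0 - 206.191.255.255) -> Router J
  206.176.0.0/13 (206.176.0.0 - 206.183.255.255) -> Router R
More-specific entries that do NOT match:
  206.181.222.0/23 (206.181.222.0 - 206.181.223.255) does not contain 206.181.214.255
  206.181.240.0/20 (206.181.240.0 - 206.181.255.255) does not contain 206.181.214.255
  206.181.128.0/18 (206.181.128.0 - 206.181.191.255) does not contain 206.181.214.255
  206.181.0.0/17 (206.181.0.0 - 206.181.127.255) does not contain 206.181.214.255
  142.180.0.0/14 (142.180.0.0 - 142.183.255.255) does not contain 206.181.214.255
Longest matching prefix is /13 -> next hop Router R.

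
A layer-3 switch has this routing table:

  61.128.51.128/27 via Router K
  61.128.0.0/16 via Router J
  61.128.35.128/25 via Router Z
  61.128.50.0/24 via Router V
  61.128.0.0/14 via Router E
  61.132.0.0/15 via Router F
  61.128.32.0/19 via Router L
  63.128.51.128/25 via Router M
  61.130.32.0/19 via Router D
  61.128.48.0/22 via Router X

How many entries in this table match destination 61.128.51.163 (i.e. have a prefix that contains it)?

Prefixes containing 61.128.51.163:
  61.128.0.0/14 (61.128.0.0 - 61.131.255.255)
  61.128.0.0/16 (61.128.0.0 - 61.128.255.255)
  61.128.32.0/19 (61.128.32.0 - 61.128.63.255)
  61.128.48.0/22 (61.128.48.0 - 61.128.51.255)
Total matching entries: 4.

4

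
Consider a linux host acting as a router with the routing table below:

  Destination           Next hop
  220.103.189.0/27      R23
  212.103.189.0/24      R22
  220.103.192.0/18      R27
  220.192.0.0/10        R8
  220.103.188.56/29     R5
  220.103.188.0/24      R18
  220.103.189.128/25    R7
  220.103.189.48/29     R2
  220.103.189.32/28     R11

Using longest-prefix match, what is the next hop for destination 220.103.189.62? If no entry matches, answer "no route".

No entry's prefix contains 220.103.189.62; there is no default route.

no route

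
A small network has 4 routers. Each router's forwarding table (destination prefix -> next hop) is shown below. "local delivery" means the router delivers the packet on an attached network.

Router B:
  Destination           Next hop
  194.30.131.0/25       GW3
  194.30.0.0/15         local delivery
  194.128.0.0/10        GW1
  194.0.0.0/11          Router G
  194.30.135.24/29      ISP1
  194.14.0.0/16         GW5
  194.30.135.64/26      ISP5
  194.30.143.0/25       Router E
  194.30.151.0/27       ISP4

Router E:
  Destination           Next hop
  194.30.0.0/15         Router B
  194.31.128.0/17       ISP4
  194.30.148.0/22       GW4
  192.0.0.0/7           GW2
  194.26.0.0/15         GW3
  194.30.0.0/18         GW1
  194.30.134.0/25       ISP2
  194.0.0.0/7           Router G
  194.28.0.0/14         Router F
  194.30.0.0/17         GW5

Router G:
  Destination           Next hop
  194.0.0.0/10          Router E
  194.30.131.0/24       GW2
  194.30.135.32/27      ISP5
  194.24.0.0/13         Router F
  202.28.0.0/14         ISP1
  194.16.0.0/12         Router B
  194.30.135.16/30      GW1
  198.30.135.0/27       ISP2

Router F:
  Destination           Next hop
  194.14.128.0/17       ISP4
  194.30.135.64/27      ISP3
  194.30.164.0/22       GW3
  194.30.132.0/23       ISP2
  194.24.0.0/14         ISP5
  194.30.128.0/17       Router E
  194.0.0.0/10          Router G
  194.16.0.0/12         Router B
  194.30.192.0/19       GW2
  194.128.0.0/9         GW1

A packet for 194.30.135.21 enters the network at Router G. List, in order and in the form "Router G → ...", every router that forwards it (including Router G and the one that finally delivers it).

At Router G: longest match for 194.30.135.21 is 194.24.0.0/13 -> Router F
At Router F: longest match for 194.30.135.21 is 194.30.128.0/17 -> Router E
At Router E: longest match for 194.30.135.21 is 194.30.0.0/15 -> Router B
At Router B: longest match for 194.30.135.21 is 194.30.0.0/15 -> local delivery

Router G → Router F → Router E → Router B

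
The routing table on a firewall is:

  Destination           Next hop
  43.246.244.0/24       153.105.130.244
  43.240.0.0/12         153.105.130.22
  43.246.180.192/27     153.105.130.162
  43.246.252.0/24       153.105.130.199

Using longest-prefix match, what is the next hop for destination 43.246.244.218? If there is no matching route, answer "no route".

153.105.130.244

Routes whose prefix contains 43.246.244.218:
  43.240.0.0/12 (43.240.0.0 - 43.255.255.255) -> 153.105.130.22
  43.246.244.0/24 (43.246.244.0 - 43.246.244.255) -> 153.105.130.244
More-specific entries that do NOT match:
  43.246.180.192/27 (43.246.180.192 - 43.246.180.223) does not contain 43.246.244.218
Longest matching prefix is /24 -> next hop 153.105.130.244.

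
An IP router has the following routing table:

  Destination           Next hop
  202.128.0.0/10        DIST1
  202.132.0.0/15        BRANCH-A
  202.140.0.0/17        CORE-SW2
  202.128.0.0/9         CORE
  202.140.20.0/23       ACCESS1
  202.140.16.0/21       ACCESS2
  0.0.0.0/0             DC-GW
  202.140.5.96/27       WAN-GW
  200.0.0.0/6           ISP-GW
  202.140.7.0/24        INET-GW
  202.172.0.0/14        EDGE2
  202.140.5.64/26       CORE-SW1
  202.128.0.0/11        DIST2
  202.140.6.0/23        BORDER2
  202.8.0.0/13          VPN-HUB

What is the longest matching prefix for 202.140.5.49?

202.140.0.0/17

Entries matching 202.140.5.49:
  0.0.0.0/0 (default, matches everything)
  200.0.0.0/6 (200.0.0.0 - 203.255.255.255)
  202.128.0.0/9 (202.128.0.0 - 202.255.255.255)
  202.128.0.0/10 (202.128.0.0 - 202.191.255.255)
  202.128.0.0/11 (202.128.0.0 - 202.159.255.255)
  202.140.0.0/17 (202.140.0.0 - 202.140.127.255)
Most specific is 202.140.0.0/17.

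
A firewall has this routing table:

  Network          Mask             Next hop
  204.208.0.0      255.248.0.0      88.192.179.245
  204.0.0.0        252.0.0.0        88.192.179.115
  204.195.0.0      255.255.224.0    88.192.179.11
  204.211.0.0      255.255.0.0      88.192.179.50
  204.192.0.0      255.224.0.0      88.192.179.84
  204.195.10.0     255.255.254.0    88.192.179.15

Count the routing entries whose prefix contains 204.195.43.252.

2

Prefixes containing 204.195.43.252:
  204.0.0.0/6 (204.0.0.0 - 207.255.255.255)
  204.192.0.0/11 (204.192.0.0 - 204.223.255.255)
Total matching entries: 2.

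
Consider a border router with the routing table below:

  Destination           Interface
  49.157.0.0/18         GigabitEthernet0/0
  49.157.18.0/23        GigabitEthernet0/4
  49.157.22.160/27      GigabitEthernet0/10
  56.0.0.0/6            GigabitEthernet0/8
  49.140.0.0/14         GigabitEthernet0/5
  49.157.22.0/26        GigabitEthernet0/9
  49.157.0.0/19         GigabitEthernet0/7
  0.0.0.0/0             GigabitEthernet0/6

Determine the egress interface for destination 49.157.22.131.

GigabitEthernet0/7

Routes whose prefix contains 49.157.22.131:
  0.0.0.0/0 (default, matches everything) -> GigabitEthernet0/6
  49.157.0.0/18 (49.157.0.0 - 49.157.63.255) -> GigabitEthernet0/0
  49.157.0.0/19 (49.157.0.0 - 49.157.31.255) -> GigabitEthernet0/7
More-specific entries that do NOT match:
  49.157.22.160/27 (49.157.22.160 - 49.157.22.191) does not contain 49.157.22.131
  49.157.22.0/26 (49.157.22.0 - 49.157.22.63) does not contain 49.157.22.131
  49.157.18.0/23 (49.157.18.0 - 49.157.19.255) does not contain 49.157.22.131
Longest matching prefix is /19 -> interface GigabitEthernet0/7.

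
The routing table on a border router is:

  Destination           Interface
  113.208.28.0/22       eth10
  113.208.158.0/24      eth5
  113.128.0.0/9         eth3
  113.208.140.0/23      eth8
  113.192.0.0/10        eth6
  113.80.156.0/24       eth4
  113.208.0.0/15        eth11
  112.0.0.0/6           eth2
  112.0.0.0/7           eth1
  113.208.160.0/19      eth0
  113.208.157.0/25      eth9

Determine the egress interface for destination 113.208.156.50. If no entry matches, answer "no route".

eth11

Routes whose prefix contains 113.208.156.50:
  112.0.0.0/6 (112.0.0.0 - 115.255.255.255) -> eth2
  112.0.0.0/7 (112.0.0.0 - 113.255.255.255) -> eth1
  113.128.0.0/9 (113.128.0.0 - 113.255.255.255) -> eth3
  113.192.0.0/10 (113.192.0.0 - 113.255.255.255) -> eth6
  113.208.0.0/15 (113.208.0.0 - 113.209.255.255) -> eth11
More-specific entries that do NOT match:
  113.208.157.0/25 (113.208.157.0 - 113.208.157.127) does not contain 113.208.156.50
  113.208.158.0/24 (113.208.158.0 - 113.208.158.255) does not contain 113.208.156.50
  113.80.156.0/24 (113.80.156.0 - 113.80.156.255) does not contain 113.208.156.50
  113.208.140.0/23 (113.208.140.0 - 113.208.141.255) does not contain 113.208.156.50
  113.208.28.0/22 (113.208.28.0 - 113.208.31.255) does not contain 113.208.156.50
  113.208.160.0/19 (113.208.160.0 - 113.208.191.255) does not contain 113.208.156.50
Longest matching prefix is /15 -> interface eth11.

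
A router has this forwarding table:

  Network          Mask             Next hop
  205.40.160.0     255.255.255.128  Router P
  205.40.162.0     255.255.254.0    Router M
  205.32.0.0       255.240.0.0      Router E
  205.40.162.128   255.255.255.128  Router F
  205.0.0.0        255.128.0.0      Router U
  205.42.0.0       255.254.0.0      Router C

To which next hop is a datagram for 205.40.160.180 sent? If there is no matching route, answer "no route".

Router E

Routes whose prefix contains 205.40.160.180:
  205.0.0.0/9 (205.0.0.0 - 205.127.255.255) -> Router U
  205.32.0.0/12 (205.32.0.0 - 205.47.255.255) -> Router E
More-specific entries that do NOT match:
  205.40.160.0/25 (205.40.160.0 - 205.40.160.127) does not contain 205.40.160.180
  205.40.162.128/25 (205.40.162.128 - 205.40.162.255) does not contain 205.40.160.180
  205.40.162.0/23 (205.40.162.0 - 205.40.163.255) does not contain 205.40.160.180
  205.42.0.0/15 (205.42.0.0 - 205.43.255.255) does not contain 205.40.160.180
Longest matching prefix is /12 -> next hop Router E.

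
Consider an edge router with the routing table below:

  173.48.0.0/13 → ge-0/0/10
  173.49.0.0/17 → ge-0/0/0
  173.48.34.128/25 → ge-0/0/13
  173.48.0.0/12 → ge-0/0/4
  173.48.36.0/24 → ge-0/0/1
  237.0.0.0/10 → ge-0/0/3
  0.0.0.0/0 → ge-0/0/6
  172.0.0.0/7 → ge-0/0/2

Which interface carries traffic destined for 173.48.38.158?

ge-0/0/10

Routes whose prefix contains 173.48.38.158:
  0.0.0.0/0 (default, matches everything) -> ge-0/0/6
  172.0.0.0/7 (172.0.0.0 - 173.255.255.255) -> ge-0/0/2
  173.48.0.0/12 (173.48.0.0 - 173.63.255.255) -> ge-0/0/4
  173.48.0.0/13 (173.48.0.0 - 173.55.255.255) -> ge-0/0/10
More-specific entries that do NOT match:
  173.48.34.128/25 (173.48.34.128 - 173.48.34.255) does not contain 173.48.38.158
  173.48.36.0/24 (173.48.36.0 - 173.48.36.255) does not contain 173.48.38.158
  173.49.0.0/17 (173.49.0.0 - 173.49.127.255) does not contain 173.48.38.158
Longest matching prefix is /13 -> interface ge-0/0/10.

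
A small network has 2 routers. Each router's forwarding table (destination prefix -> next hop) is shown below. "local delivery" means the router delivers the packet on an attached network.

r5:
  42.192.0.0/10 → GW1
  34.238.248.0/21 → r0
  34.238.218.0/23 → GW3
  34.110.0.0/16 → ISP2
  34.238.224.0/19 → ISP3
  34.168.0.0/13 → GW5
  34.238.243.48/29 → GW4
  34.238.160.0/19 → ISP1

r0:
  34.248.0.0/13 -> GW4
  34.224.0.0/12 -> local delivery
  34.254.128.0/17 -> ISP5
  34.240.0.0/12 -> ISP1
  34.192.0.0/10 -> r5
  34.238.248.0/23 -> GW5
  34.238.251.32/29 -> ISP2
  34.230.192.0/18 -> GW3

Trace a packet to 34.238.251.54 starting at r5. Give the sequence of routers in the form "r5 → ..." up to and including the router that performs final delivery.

r5 → r0

At r5: longest match for 34.238.251.54 is 34.238.248.0/21 -> r0
At r0: longest match for 34.238.251.54 is 34.224.0.0/12 -> local delivery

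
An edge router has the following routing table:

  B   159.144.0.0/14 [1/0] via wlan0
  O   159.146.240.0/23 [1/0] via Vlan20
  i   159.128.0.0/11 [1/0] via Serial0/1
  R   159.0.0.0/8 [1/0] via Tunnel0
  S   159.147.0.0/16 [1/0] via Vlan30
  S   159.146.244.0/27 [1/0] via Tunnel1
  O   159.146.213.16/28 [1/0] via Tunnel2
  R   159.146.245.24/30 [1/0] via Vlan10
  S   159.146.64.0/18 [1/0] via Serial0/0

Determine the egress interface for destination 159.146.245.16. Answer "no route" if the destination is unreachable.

wlan0

Routes whose prefix contains 159.146.245.16:
  159.0.0.0/8 (159.0.0.0 - 159.255.255.255) -> Tunnel0
  159.128.0.0/11 (159.128.0.0 - 159.159.255.255) -> Serial0/1
  159.144.0.0/14 (159.144.0.0 - 159.147.255.255) -> wlan0
More-specific entries that do NOT match:
  159.146.245.24/30 (159.146.245.24 - 159.146.245.27) does not contain 159.146.245.16
  159.146.213.16/28 (159.146.213.16 - 159.146.213.31) does not contain 159.146.245.16
  159.146.244.0/27 (159.146.244.0 - 159.146.244.31) does not contain 159.146.245.16
  159.146.240.0/23 (159.146.240.0 - 159.146.241.255) does not contain 159.146.245.16
  159.146.64.0/18 (159.146.64.0 - 159.146.127.255) does not contain 159.146.245.16
  159.147.0.0/16 (159.147.0.0 - 159.147.255.255) does not contain 159.146.245.16
Longest matching prefix is /14 -> interface wlan0.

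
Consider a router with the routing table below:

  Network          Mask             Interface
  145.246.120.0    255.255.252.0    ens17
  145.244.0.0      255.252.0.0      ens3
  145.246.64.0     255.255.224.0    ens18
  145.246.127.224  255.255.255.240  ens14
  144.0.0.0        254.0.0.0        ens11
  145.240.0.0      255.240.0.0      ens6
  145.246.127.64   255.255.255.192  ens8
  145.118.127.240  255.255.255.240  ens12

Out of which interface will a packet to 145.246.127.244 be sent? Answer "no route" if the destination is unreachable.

ens3

Routes whose prefix contains 145.246.127.244:
  144.0.0.0/7 (144.0.0.0 - 145.255.255.255) -> ens11
  145.240.0.0/12 (145.240.0.0 - 145.255.255.255) -> ens6
  145.244.0.0/14 (145.244.0.0 - 145.247.255.255) -> ens3
More-specific entries that do NOT match:
  145.246.127.224/28 (145.246.127.224 - 145.246.127.239) does not contain 145.246.127.244
  145.118.127.240/28 (145.118.127.240 - 145.118.127.255) does not contain 145.246.127.244
  145.246.127.64/26 (145.246.127.64 - 145.246.127.127) does not contain 145.246.127.244
  145.246.120.0/22 (145.246.120.0 - 145.246.123.255) does not contain 145.246.127.244
  145.246.64.0/19 (145.246.64.0 - 145.246.95.255) does not contain 145.246.127.244
Longest matching prefix is /14 -> interface ens3.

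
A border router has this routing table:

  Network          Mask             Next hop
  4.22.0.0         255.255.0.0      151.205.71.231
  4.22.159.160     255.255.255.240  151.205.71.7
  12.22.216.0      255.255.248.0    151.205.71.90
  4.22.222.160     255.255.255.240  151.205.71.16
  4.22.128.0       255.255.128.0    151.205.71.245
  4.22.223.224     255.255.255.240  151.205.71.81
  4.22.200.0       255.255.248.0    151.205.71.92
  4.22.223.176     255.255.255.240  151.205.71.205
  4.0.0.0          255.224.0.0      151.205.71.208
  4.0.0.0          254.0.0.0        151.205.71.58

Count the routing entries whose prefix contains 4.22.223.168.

Prefixes containing 4.22.223.168:
  4.0.0.0/7 (4.0.0.0 - 5.255.255.255)
  4.0.0.0/11 (4.0.0.0 - 4.31.255.255)
  4.22.0.0/16 (4.22.0.0 - 4.22.255.255)
  4.22.128.0/17 (4.22.128.0 - 4.22.255.255)
Total matching entries: 4.

4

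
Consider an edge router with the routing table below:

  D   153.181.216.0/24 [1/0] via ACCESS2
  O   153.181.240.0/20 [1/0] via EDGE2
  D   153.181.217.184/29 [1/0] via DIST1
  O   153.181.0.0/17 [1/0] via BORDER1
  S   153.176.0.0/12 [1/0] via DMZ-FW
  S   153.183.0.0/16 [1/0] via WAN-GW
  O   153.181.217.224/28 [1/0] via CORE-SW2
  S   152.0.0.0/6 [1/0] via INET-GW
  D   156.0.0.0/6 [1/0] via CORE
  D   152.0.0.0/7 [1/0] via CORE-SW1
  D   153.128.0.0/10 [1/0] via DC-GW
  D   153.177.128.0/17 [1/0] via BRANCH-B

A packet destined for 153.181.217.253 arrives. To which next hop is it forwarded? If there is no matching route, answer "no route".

DMZ-FW

Routes whose prefix contains 153.181.217.253:
  152.0.0.0/6 (152.0.0.0 - 155.255.255.255) -> INET-GW
  152.0.0.0/7 (152.0.0.0 - 153.255.255.255) -> CORE-SW1
  153.128.0.0/10 (153.128.0.0 - 153.191.255.255) -> DC-GW
  153.176.0.0/12 (153.176.0.0 - 153.191.255.255) -> DMZ-FW
More-specific entries that do NOT match:
  153.181.217.184/29 (153.181.217.184 - 153.181.217.191) does not contain 153.181.217.253
  153.181.217.224/28 (153.181.217.224 - 153.181.217.239) does not contain 153.181.217.253
  153.181.216.0/24 (153.181.216.0 - 153.181.216.255) does not contain 153.181.217.253
  153.181.240.0/20 (153.181.240.0 - 153.181.255.255) does not contain 153.181.217.253
  153.181.0.0/17 (153.181.0.0 - 153.181.127.255) does not contain 153.181.217.253
  153.177.128.0/17 (153.177.128.0 - 153.177.255.255) does not contain 153.181.217.253
  153.183.0.0/16 (153.183.0.0 - 153.183.255.255) does not contain 153.181.217.253
Longest matching prefix is /12 -> next hop DMZ-FW.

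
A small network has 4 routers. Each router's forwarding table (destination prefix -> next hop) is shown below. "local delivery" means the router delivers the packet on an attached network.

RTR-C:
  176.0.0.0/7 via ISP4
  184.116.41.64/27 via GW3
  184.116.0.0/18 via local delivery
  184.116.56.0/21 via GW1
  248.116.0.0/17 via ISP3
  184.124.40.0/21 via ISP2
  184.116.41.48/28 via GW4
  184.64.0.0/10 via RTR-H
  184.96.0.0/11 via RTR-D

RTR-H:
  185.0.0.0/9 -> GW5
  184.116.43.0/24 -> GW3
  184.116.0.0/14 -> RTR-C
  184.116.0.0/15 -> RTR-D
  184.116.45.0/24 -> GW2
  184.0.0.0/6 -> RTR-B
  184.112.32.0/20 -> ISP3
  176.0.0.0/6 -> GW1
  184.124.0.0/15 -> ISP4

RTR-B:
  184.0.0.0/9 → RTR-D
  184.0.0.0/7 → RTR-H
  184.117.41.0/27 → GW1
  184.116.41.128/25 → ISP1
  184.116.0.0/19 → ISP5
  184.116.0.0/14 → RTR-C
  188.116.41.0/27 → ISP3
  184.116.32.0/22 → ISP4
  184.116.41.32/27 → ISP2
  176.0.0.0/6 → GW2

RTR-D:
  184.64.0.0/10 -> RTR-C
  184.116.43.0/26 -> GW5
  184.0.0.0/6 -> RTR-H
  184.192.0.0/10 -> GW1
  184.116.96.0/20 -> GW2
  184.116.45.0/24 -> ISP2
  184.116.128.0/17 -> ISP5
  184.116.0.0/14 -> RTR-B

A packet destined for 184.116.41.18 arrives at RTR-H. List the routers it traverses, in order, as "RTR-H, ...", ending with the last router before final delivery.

RTR-H, RTR-D, RTR-B, RTR-C

At RTR-H: longest match for 184.116.41.18 is 184.116.0.0/15 -> RTR-D
At RTR-D: longest match for 184.116.41.18 is 184.116.0.0/14 -> RTR-B
At RTR-B: longest match for 184.116.41.18 is 184.116.0.0/14 -> RTR-C
At RTR-C: longest match for 184.116.41.18 is 184.116.0.0/18 -> local delivery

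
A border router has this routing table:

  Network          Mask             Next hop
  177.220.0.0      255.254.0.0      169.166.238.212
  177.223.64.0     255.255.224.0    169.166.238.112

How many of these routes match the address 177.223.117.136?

0

No listed prefix contains 177.223.117.136.
Total matching entries: 0.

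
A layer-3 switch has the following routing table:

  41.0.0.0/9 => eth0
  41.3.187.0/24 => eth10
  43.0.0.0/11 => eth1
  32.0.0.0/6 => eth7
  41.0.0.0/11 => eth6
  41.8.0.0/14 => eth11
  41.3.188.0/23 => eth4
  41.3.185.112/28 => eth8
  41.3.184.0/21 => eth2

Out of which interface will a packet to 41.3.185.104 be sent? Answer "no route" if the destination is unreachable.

Routes whose prefix contains 41.3.185.104:
  41.0.0.0/9 (41.0.0.0 - 41.127.255.255) -> eth0
  41.0.0.0/11 (41.0.0.0 - 41.31.255.255) -> eth6
  41.3.184.0/21 (41.3.184.0 - 41.3.191.255) -> eth2
More-specific entries that do NOT match:
  41.3.185.112/28 (41.3.185.112 - 41.3.185.127) does not contain 41.3.185.104
  41.3.187.0/24 (41.3.187.0 - 41.3.187.255) does not contain 41.3.185.104
  41.3.188.0/23 (41.3.188.0 - 41.3.189.255) does not contain 41.3.185.104
Longest matching prefix is /21 -> interface eth2.

eth2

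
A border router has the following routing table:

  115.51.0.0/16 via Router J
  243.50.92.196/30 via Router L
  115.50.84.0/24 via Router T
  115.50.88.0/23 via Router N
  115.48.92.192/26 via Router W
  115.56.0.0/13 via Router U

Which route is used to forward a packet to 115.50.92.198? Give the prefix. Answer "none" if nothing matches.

115.50.92.198 is outside every listed prefix and there is no default route.

none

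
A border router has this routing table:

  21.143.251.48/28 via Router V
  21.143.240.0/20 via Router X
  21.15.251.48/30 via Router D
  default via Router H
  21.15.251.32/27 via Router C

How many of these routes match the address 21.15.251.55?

2

Prefixes containing 21.15.251.55:
  0.0.0.0/0 (default, matches everything)
  21.15.251.32/27 (21.15.251.32 - 21.15.251.63)
Total matching entries: 2.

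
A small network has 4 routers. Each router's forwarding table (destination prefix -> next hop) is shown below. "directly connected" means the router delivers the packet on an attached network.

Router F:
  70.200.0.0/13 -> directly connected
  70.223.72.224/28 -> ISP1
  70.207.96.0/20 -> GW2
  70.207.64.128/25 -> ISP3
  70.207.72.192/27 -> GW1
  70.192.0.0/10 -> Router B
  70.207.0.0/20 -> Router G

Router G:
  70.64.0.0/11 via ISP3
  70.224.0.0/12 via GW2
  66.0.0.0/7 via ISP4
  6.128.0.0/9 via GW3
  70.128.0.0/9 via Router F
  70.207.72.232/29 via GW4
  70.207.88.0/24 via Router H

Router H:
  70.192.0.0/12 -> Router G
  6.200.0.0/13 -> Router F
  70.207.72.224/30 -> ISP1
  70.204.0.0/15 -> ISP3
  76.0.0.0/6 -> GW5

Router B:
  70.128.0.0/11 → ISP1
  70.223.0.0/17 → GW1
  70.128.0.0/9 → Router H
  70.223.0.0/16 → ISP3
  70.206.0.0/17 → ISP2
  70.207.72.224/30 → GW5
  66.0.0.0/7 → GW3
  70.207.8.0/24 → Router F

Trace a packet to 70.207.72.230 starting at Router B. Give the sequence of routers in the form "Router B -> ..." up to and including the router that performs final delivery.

Router B -> Router H -> Router G -> Router F

At Router B: longest match for 70.207.72.230 is 70.128.0.0/9 -> Router H
At Router H: longest match for 70.207.72.230 is 70.192.0.0/12 -> Router G
At Router G: longest match for 70.207.72.230 is 70.128.0.0/9 -> Router F
At Router F: longest match for 70.207.72.230 is 70.200.0.0/13 -> directly connected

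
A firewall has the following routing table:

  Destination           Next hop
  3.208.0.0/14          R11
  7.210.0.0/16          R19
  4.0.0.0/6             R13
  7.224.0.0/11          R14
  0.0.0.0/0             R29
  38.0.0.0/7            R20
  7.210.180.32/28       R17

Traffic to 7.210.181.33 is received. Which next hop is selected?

Routes whose prefix contains 7.210.181.33:
  0.0.0.0/0 (default, matches everything) -> R29
  4.0.0.0/6 (4.0.0.0 - 7.255.255.255) -> R13
  7.210.0.0/16 (7.210.0.0 - 7.210.255.255) -> R19
More-specific entries that do NOT match:
  7.210.180.32/28 (7.210.180.32 - 7.210.180.47) does not contain 7.210.181.33
Longest matching prefix is /16 -> next hop R19.

R19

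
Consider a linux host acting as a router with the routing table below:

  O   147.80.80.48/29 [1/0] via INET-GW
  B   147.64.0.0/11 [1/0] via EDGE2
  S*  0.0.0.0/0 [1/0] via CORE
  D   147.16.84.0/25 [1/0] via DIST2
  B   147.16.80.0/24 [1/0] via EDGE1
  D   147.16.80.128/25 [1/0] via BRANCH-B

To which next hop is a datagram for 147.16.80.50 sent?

Routes whose prefix contains 147.16.80.50:
  0.0.0.0/0 (default, matches everything) -> CORE
  147.16.80.0/24 (147.16.80.0 - 147.16.80.255) -> EDGE1
More-specific entries that do NOT match:
  147.80.80.48/29 (147.80.80.48 - 147.80.80.55) does not contain 147.16.80.50
  147.16.84.0/25 (147.16.84.0 - 147.16.84.127) does not contain 147.16.80.50
  147.16.80.128/25 (147.16.80.128 - 147.16.80.255) does not contain 147.16.80.50
Longest matching prefix is /24 -> next hop EDGE1.

EDGE1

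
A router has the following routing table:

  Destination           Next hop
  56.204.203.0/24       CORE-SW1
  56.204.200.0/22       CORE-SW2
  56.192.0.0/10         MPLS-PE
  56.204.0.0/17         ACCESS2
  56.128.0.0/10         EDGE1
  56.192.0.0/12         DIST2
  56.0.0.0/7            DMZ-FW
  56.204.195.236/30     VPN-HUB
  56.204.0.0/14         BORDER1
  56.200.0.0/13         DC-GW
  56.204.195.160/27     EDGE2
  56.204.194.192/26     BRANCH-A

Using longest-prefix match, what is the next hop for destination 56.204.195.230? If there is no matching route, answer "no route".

Routes whose prefix contains 56.204.195.230:
  56.0.0.0/7 (56.0.0.0 - 57.255.255.255) -> DMZ-FW
  56.192.0.0/10 (56.192.0.0 - 56.255.255.255) -> MPLS-PE
  56.192.0.0/12 (56.192.0.0 - 56.207.255.255) -> DIST2
  56.200.0.0/13 (56.200.0.0 - 56.207.255.255) -> DC-GW
  56.204.0.0/14 (56.204.0.0 - 56.207.255.255) -> BORDER1
More-specific entries that do NOT match:
  56.204.195.236/30 (56.204.195.236 - 56.204.195.239) does not contain 56.204.195.230
  56.204.195.160/27 (56.204.195.160 - 56.204.195.191) does not contain 56.204.195.230
  56.204.194.192/26 (56.204.194.192 - 56.204.194.255) does not contain 56.204.195.230
  56.204.203.0/24 (56.204.203.0 - 56.204.203.255) does not contain 56.204.195.230
  56.204.200.0/22 (56.204.200.0 - 56.204.203.255) does not contain 56.204.195.230
  56.204.0.0/17 (56.204.0.0 - 56.204.127.255) does not contain 56.204.195.230
Longest matching prefix is /14 -> next hop BORDER1.

BORDER1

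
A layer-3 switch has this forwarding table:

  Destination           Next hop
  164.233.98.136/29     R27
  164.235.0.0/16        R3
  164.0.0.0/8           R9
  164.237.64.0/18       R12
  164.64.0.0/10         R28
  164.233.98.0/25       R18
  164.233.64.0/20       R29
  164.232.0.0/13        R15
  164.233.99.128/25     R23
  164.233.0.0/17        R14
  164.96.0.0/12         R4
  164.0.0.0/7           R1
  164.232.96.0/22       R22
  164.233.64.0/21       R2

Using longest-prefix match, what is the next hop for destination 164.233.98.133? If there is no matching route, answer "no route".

R14

Routes whose prefix contains 164.233.98.133:
  164.0.0.0/7 (164.0.0.0 - 165.255.255.255) -> R1
  164.0.0.0/8 (164.0.0.0 - 164.255.255.255) -> R9
  164.232.0.0/13 (164.232.0.0 - 164.239.255.255) -> R15
  164.233.0.0/17 (164.233.0.0 - 164.233.127.255) -> R14
More-specific entries that do NOT match:
  164.233.98.136/29 (164.233.98.136 - 164.233.98.143) does not contain 164.233.98.133
  164.233.98.0/25 (164.233.98.0 - 164.233.98.127) does not contain 164.233.98.133
  164.233.99.128/25 (164.233.99.128 - 164.233.99.255) does not contain 164.233.98.133
  164.232.96.0/22 (164.232.96.0 - 164.232.99.255) does not contain 164.233.98.133
  164.233.64.0/21 (164.233.64.0 - 164.233.71.255) does not contain 164.233.98.133
  164.233.64.0/20 (164.233.64.0 - 164.233.79.255) does not contain 164.233.98.133
  164.237.64.0/18 (164.237.64.0 - 164.237.127.255) does not contain 164.233.98.133
Longest matching prefix is /17 -> next hop R14.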